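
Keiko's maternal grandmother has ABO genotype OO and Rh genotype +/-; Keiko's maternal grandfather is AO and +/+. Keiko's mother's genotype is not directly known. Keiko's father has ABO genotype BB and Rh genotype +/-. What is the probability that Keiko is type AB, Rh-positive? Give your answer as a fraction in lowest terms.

7/32

Keiko's mother's ABO genotype from OO × AO: 1/2 AO, 1/2 OO.
Crossing each possibility with the father BB and summing P(type AB): 1/2·1/2 + 1/2·0 = 1/4.
Similarly for Rh via the mother's Rh distribution: P(Rh+) = 7/8.
Independent loci: 1/4 × 7/8 = 7/32.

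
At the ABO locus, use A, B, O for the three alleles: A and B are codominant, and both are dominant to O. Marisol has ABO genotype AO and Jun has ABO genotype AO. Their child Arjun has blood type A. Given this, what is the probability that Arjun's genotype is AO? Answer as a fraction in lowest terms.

Cross AO × AO → 1/4 AA, 1/2 AO, 1/4 OO.
Type-A genotypes among offspring: AA (1/4), AO (1/2); total 3/4.
P(AO | type A) = (1/2) / (3/4) = 2/3.

2/3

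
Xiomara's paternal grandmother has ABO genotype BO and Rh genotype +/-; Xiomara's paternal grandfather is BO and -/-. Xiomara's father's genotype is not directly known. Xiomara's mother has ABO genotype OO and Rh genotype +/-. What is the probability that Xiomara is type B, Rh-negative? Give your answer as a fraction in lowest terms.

3/16

Xiomara's father's ABO genotype from BO × BO: 1/4 BB, 1/2 BO, 1/4 OO.
Crossing each possibility with the mother OO and summing P(type B): 1/4·1 + 1/2·1/2 + 1/4·0 = 1/2.
Similarly for Rh via the father's Rh distribution: P(Rh-) = 3/8.
Independent loci: 1/2 × 3/8 = 3/16.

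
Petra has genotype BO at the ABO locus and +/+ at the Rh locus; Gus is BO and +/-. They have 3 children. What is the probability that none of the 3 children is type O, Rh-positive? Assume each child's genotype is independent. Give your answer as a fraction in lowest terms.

27/64

ABO cross BO × BO → 1/4 O, 3/4 B.
Rh cross +/+ × +/- → 1 Rh+; so P(type O, Rh-positive) = 1/4 × 1 = 1/4 per child.
P(not type O, Rh-positive) = 3/4 for one child; (3/4)^3 = 27/64.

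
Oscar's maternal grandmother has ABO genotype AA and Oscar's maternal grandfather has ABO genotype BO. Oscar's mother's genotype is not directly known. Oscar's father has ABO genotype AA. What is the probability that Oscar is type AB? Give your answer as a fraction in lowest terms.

Oscar's mother's ABO genotype from AA × BO: 1/2 AB, 1/2 AO.
Crossing each possibility with the father AA and summing P(type AB): 1/2·1/2 + 1/2·0 = 1/4.

1/4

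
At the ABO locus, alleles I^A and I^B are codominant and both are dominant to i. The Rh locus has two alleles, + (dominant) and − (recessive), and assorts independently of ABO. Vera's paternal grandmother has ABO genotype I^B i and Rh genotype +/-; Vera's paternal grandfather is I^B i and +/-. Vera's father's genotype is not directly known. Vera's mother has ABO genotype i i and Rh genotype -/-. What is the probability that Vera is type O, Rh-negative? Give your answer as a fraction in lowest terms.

Vera's father's ABO genotype from I^B i × I^B i: 1/4 I^B I^B, 1/2 I^B i, 1/4 i i.
Crossing each possibility with the mother i i and summing P(type O): 1/4·0 + 1/2·1/2 + 1/4·1 = 1/2.
Similarly for Rh via the father's Rh distribution: P(Rh-) = 1/2.
Independent loci: 1/2 × 1/2 = 1/4.

1/4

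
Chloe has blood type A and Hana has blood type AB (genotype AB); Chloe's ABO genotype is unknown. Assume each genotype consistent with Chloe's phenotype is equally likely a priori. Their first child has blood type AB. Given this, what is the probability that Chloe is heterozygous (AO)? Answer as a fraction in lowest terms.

Possible genotypes: Chloe ∈ {AA, AO}; Hana ∈ {AB}.
Weight each parental genotype pair by prior × P(type-AB child):
  AA × AB: posterior weight 2/3.
  AO × AB: posterior weight 1/3.
Sum the posterior weight over pairs where Chloe is AO: 1/3.

1/3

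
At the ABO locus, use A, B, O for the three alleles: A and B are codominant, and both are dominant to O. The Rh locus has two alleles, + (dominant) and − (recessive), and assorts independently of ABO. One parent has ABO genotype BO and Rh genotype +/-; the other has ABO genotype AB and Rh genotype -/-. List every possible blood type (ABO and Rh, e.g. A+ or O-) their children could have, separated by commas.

Gametes from BO × AB give offspring ABO genotypes AB, AO, BB, BO, i.e. phenotypes A, B, AB.
Rh cross +/- × -/- → phenotypes Rh+, Rh-.
Combining independently: A+, A-, B+, B-, AB+, AB-.

A+, A-, B+, B-, AB+, AB-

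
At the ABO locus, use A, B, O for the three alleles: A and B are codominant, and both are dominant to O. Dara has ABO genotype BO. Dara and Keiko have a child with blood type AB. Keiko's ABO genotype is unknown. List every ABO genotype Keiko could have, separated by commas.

For each candidate genotype of Keiko, check whether crossing it with BO can produce every observed child phenotype.
  AA → possible child types {A, AB} ✓
  AB → possible child types {A, B, AB} ✓
  AO → possible child types {O, A, B, AB} ✓
  BB → possible child types {B} ✗
  BO → possible child types {O, B} ✗
  OO → possible child types {O, B} ✗

AA, AB, AO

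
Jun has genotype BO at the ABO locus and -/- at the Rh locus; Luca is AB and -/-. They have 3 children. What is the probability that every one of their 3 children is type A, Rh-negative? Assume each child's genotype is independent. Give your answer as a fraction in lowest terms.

1/64

ABO cross BO × AB → 1/4 A, 1/2 B, 1/4 AB.
Rh cross -/- × -/- → 1 Rh-; so P(type A, Rh-negative) = 1/4 × 1 = 1/4 per child.
All 3 independent: (1/4)^3 = 1/64.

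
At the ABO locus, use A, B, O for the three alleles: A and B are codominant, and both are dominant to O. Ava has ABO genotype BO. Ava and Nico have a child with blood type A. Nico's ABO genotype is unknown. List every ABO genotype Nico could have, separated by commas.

AA, AB, AO

For each candidate genotype of Nico, check whether crossing it with BO can produce every observed child phenotype.
  AA → possible child types {A, AB} ✓
  AB → possible child types {A, B, AB} ✓
  AO → possible child types {O, A, B, AB} ✓
  BB → possible child types {B} ✗
  BO → possible child types {O, B} ✗
  OO → possible child types {O, B} ✗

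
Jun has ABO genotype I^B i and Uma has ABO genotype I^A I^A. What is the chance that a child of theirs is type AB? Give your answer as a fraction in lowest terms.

ABO cross I^B i × I^A I^A → offspring phenotypes: 1/2 A, 1/2 AB.
So P(type AB) = 1/2.

1/2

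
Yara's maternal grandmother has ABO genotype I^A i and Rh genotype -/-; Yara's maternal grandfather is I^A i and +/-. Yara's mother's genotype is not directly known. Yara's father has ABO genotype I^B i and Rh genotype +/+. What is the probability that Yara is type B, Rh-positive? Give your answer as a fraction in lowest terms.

1/4

Yara's mother's ABO genotype from I^A i × I^A i: 1/4 I^A I^A, 1/2 I^A i, 1/4 i i.
Crossing each possibility with the father I^B i and summing P(type B): 1/4·0 + 1/2·1/4 + 1/4·1/2 = 1/4.
Similarly for Rh via the mother's Rh distribution: P(Rh+) = 1.
Independent loci: 1/4 × 1 = 1/4.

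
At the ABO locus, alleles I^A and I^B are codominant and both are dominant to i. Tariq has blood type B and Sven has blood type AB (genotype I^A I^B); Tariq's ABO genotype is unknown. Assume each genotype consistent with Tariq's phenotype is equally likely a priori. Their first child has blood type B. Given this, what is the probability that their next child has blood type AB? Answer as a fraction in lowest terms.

Possible genotypes: Tariq ∈ {I^B I^B, I^B i}; Sven ∈ {I^A I^B}.
Weight each parental genotype pair by prior × P(type-B child):
  I^B I^B × I^A I^B: posterior weight 1/2; P(next child type AB) = 1/2.
  I^B i × I^A I^B: posterior weight 1/2; P(next child type AB) = 1/4.
Weighted sum = 3/8.

3/8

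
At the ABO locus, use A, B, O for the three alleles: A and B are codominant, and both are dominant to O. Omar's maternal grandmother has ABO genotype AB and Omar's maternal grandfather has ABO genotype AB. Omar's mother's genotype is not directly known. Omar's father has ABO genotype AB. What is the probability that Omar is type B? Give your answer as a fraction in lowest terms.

Omar's mother's ABO genotype from AB × AB: 1/4 AA, 1/2 AB, 1/4 BB.
Crossing each possibility with the father AB and summing P(type B): 1/4·0 + 1/2·1/4 + 1/4·1/2 = 1/4.

1/4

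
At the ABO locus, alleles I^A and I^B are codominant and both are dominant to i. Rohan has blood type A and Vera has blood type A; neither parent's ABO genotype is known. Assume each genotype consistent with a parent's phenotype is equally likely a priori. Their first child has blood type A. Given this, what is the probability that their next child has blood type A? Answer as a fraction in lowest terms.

Possible genotypes: Rohan ∈ {I^A I^A, I^A i}; Vera ∈ {I^A I^A, I^A i}.
Weight each parental genotype pair by prior × P(type-A child):
  I^A I^A × I^A I^A: posterior weight 4/15; P(next child type A) = 1.
  I^A I^A × I^A i: posterior weight 4/15; P(next child type A) = 1.
  I^A i × I^A I^A: posterior weight 4/15; P(next child type A) = 1.
  I^A i × I^A i: posterior weight 1/5; P(next child type A) = 3/4.
Weighted sum = 19/20.

19/20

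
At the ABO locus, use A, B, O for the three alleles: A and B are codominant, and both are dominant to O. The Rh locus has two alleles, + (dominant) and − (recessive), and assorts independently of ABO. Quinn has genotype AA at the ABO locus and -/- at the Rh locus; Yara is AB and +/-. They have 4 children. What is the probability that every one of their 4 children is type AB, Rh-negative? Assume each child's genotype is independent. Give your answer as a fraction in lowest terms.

1/256

ABO cross AA × AB → 1/2 A, 1/2 AB.
Rh cross -/- × +/- → 1/2 Rh+, 1/2 Rh-; so P(type AB, Rh-negative) = 1/2 × 1/2 = 1/4 per child.
All 4 independent: (1/4)^4 = 1/256.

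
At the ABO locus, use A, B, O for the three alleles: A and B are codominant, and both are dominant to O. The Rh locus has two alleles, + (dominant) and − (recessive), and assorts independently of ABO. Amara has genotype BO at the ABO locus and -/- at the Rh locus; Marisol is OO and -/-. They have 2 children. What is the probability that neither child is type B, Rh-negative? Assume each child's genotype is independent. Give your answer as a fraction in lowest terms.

ABO cross BO × OO → 1/2 O, 1/2 B.
Rh cross -/- × -/- → 1 Rh-; so P(type B, Rh-negative) = 1/2 × 1 = 1/2 per child.
P(not type B, Rh-negative) = 1/2 for one child; (1/2)^2 = 1/4.

1/4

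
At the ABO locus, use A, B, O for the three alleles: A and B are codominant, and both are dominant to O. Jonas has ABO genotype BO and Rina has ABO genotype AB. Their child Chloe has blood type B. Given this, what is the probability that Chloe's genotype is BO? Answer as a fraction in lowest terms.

1/2

Cross BO × AB → 1/4 AB, 1/4 AO, 1/4 BB, 1/4 BO.
Type-B genotypes among offspring: BB (1/4), BO (1/4); total 1/2.
P(BO | type B) = (1/4) / (1/2) = 1/2.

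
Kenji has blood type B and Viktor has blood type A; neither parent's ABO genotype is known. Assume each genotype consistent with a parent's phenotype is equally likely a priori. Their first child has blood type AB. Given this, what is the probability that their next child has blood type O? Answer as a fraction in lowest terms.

1/36

Possible genotypes: Kenji ∈ {BB, BO}; Viktor ∈ {AA, AO}.
Weight each parental genotype pair by prior × P(type-AB child):
  BB × AA: posterior weight 4/9; P(next child type O) = 0.
  BB × AO: posterior weight 2/9; P(next child type O) = 0.
  BO × AA: posterior weight 2/9; P(next child type O) = 0.
  BO × AO: posterior weight 1/9; P(next child type O) = 1/4.
Weighted sum = 1/36.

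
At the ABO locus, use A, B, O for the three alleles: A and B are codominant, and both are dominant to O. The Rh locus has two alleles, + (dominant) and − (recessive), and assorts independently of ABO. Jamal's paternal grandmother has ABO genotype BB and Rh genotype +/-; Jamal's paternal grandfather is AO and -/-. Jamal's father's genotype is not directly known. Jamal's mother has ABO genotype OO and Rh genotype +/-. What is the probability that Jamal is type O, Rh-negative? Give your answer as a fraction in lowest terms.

3/32

Jamal's father's ABO genotype from BB × AO: 1/2 AB, 1/2 BO.
Crossing each possibility with the mother OO and summing P(type O): 1/2·0 + 1/2·1/2 = 1/4.
Similarly for Rh via the father's Rh distribution: P(Rh-) = 3/8.
Independent loci: 1/4 × 3/8 = 3/32.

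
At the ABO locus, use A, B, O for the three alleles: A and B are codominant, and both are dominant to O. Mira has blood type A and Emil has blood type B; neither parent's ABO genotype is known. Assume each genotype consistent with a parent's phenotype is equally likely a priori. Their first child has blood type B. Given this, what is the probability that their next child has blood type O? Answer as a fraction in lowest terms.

Possible genotypes: Mira ∈ {AA, AO}; Emil ∈ {BB, BO}.
Weight each parental genotype pair by prior × P(type-B child):
  AO × BB: posterior weight 2/3; P(next child type O) = 0.
  AO × BO: posterior weight 1/3; P(next child type O) = 1/4.
Weighted sum = 1/12.

1/12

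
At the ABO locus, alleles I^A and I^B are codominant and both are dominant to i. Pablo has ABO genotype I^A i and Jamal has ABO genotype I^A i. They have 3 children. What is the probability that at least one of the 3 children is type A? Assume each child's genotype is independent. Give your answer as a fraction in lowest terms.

63/64

ABO cross I^A i × I^A i → 1/4 O, 3/4 A.
So P(type A) = 3/4 per child.
P(none) = (1/4)^3 = 1/64; P(at least one) = 1 − 1/64 = 63/64.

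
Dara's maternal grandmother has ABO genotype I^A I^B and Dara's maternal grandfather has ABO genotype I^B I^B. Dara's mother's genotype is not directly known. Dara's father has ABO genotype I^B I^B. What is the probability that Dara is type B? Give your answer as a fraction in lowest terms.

3/4

Dara's mother's ABO genotype from I^A I^B × I^B I^B: 1/2 I^A I^B, 1/2 I^B I^B.
Crossing each possibility with the father I^B I^B and summing P(type B): 1/2·1/2 + 1/2·1 = 3/4.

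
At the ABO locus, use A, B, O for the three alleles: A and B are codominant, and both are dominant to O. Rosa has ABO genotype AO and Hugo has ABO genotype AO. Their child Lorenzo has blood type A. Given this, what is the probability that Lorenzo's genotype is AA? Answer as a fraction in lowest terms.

Cross AO × AO → 1/4 AA, 1/2 AO, 1/4 OO.
Type-A genotypes among offspring: AA (1/4), AO (1/2); total 3/4.
P(AA | type A) = (1/4) / (3/4) = 1/3.

1/3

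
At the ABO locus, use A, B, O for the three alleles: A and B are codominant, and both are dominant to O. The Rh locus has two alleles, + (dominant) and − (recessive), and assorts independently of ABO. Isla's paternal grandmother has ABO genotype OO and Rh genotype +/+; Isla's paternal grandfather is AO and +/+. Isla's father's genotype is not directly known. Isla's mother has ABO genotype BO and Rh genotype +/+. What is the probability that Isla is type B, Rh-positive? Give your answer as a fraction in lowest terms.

Isla's father's ABO genotype from OO × AO: 1/2 AO, 1/2 OO.
Crossing each possibility with the mother BO and summing P(type B): 1/2·1/4 + 1/2·1/2 = 3/8.
Similarly for Rh via the father's Rh distribution: P(Rh+) = 1.
Independent loci: 3/8 × 1 = 3/8.

3/8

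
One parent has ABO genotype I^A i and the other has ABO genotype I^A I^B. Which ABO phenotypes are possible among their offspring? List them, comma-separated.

Gametes from I^A i × I^A I^B give offspring ABO genotypes I^A I^A, I^A I^B, I^A i, I^B i, i.e. phenotypes A, B, AB.

A, B, AB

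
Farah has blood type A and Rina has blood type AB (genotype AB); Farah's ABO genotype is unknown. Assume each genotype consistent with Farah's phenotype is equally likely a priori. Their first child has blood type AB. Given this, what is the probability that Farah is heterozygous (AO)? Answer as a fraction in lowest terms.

Possible genotypes: Farah ∈ {AA, AO}; Rina ∈ {AB}.
Weight each parental genotype pair by prior × P(type-AB child):
  AA × AB: posterior weight 2/3.
  AO × AB: posterior weight 1/3.
Sum the posterior weight over pairs where Farah is AO: 1/3.

1/3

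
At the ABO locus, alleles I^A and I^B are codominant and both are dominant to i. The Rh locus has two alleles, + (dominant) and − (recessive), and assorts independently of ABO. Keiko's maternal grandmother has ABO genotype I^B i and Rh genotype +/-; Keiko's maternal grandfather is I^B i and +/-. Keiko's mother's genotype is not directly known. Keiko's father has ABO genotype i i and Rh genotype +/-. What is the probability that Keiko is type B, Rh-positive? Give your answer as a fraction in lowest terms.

Keiko's mother's ABO genotype from I^B i × I^B i: 1/4 I^B I^B, 1/2 I^B i, 1/4 i i.
Crossing each possibility with the father i i and summing P(type B): 1/4·1 + 1/2·1/2 + 1/4·0 = 1/2.
Similarly for Rh via the mother's Rh distribution: P(Rh+) = 3/4.
Independent loci: 1/2 × 3/4 = 3/8.

3/8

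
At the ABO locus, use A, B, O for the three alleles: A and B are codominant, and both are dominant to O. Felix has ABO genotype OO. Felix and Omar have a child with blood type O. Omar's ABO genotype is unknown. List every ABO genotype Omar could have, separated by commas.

AO, BO, OO

For each candidate genotype of Omar, check whether crossing it with OO can produce every observed child phenotype.
  AA → possible child types {A} ✗
  AB → possible child types {A, B} ✗
  AO → possible child types {O, A} ✓
  BB → possible child types {B} ✗
  BO → possible child types {O, B} ✓
  OO → possible child types {O} ✓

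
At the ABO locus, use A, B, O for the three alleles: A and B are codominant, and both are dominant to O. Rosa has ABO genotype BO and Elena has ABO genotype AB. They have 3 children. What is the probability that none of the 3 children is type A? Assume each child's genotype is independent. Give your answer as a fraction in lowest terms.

27/64

ABO cross BO × AB → 1/4 A, 1/2 B, 1/4 AB.
So P(type A) = 1/4 per child.
P(not type A) = 3/4 for one child; (3/4)^3 = 27/64.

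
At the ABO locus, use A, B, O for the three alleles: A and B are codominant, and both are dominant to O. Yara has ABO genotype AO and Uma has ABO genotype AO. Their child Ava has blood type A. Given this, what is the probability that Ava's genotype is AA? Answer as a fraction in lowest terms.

1/3

Cross AO × AO → 1/4 AA, 1/2 AO, 1/4 OO.
Type-A genotypes among offspring: AA (1/4), AO (1/2); total 3/4.
P(AA | type A) = (1/4) / (3/4) = 1/3.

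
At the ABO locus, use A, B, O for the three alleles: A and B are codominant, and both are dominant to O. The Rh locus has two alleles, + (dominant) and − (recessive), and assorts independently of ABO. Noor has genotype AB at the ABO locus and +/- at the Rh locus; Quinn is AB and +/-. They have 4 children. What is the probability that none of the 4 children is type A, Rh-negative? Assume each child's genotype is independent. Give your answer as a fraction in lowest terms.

50625/65536

ABO cross AB × AB → 1/4 A, 1/4 B, 1/2 AB.
Rh cross +/- × +/- → 3/4 Rh+, 1/4 Rh-; so P(type A, Rh-negative) = 1/4 × 1/4 = 1/16 per child.
P(not type A, Rh-negative) = 15/16 for one child; (15/16)^4 = 50625/65536.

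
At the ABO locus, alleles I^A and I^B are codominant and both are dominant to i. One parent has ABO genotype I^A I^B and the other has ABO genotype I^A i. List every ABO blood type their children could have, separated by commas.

Gametes from I^A I^B × I^A i give offspring ABO genotypes I^A I^A, I^A I^B, I^A i, I^B i, i.e. phenotypes A, B, AB.

A, B, AB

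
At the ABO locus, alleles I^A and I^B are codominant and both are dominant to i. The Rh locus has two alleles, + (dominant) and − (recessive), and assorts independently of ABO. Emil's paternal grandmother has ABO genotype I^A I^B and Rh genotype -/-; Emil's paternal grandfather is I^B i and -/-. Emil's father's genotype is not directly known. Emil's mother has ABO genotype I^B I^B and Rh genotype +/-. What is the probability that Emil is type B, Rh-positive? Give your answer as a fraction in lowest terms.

3/8

Emil's father's ABO genotype from I^A I^B × I^B i: 1/4 I^A I^B, 1/4 I^A i, 1/4 I^B I^B, 1/4 I^B i.
Crossing each possibility with the mother I^B I^B and summing P(type B): 1/4·1/2 + 1/4·1/2 + 1/4·1 + 1/4·1 = 3/4.
Similarly for Rh via the father's Rh distribution: P(Rh+) = 1/2.
Independent loci: 3/4 × 1/2 = 3/8.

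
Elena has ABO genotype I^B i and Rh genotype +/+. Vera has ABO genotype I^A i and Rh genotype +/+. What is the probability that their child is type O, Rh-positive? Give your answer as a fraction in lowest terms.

ABO cross I^B i × I^A i → offspring phenotypes: 1/4 O, 1/4 A, 1/4 B, 1/4 AB.
Rh cross +/+ × +/+ → 1 Rh+.
Independent loci: P(type O, Rh-positive) = 1/4 × 1 = 1/4.

1/4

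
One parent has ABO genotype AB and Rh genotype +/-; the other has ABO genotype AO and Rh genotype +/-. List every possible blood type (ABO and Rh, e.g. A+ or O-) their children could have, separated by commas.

Gametes from AB × AO give offspring ABO genotypes AA, AB, AO, BO, i.e. phenotypes A, B, AB.
Rh cross +/- × +/- → phenotypes Rh+, Rh-.
Combining independently: A+, A-, B+, B-, AB+, AB-.

A+, A-, B+, B-, AB+, AB-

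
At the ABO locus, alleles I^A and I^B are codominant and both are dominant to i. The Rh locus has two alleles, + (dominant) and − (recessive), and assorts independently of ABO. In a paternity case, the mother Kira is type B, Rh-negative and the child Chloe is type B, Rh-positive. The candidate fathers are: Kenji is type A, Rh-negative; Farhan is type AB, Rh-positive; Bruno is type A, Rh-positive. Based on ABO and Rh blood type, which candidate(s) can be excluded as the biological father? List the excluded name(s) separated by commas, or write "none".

A candidate is excluded only if no genotype consistent with his phenotype could produce a type B, Rh-positive child with a type B, Rh-negative mother.
Kenji (type A, Rh-): no genotype consistent with that phenotype can produce a type-B Rh+ child with a type-B mother.

Kenji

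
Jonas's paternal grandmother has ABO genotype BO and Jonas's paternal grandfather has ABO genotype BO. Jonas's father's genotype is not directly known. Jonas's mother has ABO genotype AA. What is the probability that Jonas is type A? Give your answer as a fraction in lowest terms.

Jonas's father's ABO genotype from BO × BO: 1/4 BB, 1/2 BO, 1/4 OO.
Crossing each possibility with the mother AA and summing P(type A): 1/4·0 + 1/2·1/2 + 1/4·1 = 1/2.

1/2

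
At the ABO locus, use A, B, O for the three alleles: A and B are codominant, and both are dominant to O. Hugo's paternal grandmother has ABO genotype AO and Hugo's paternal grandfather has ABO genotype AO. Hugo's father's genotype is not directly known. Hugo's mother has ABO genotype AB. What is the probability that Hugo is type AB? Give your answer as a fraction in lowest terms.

1/4

Hugo's father's ABO genotype from AO × AO: 1/4 AA, 1/2 AO, 1/4 OO.
Crossing each possibility with the mother AB and summing P(type AB): 1/4·1/2 + 1/2·1/4 + 1/4·0 = 1/4.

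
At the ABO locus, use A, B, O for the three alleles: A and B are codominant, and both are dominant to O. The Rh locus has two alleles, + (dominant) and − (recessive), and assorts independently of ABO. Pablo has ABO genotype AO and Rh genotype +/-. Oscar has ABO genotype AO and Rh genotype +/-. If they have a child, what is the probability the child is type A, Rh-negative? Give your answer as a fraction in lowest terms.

3/16

ABO cross AO × AO → offspring phenotypes: 1/4 O, 3/4 A.
Rh cross +/- × +/- → 3/4 Rh+, 1/4 Rh-.
Independent loci: P(type A, Rh-negative) = 3/4 × 1/4 = 3/16.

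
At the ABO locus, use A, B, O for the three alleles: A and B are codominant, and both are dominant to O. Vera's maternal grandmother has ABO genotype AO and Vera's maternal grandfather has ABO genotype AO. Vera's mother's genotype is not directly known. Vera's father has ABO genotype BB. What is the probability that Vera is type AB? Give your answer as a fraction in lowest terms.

1/2

Vera's mother's ABO genotype from AO × AO: 1/4 AA, 1/2 AO, 1/4 OO.
Crossing each possibility with the father BB and summing P(type AB): 1/4·1 + 1/2·1/2 + 1/4·0 = 1/2.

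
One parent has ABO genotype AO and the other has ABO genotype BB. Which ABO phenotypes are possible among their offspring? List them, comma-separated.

Gametes from AO × BB give offspring ABO genotypes AB, BO, i.e. phenotypes B, AB.

B, AB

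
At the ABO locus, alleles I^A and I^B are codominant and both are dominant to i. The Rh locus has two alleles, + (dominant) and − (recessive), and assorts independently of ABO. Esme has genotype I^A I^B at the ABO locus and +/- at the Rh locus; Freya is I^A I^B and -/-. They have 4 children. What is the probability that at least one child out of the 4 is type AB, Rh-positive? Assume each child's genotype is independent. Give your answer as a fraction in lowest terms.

175/256

ABO cross I^A I^B × I^A I^B → 1/4 A, 1/4 B, 1/2 AB.
Rh cross +/- × -/- → 1/2 Rh+, 1/2 Rh-; so P(type AB, Rh-positive) = 1/2 × 1/2 = 1/4 per child.
P(none) = (3/4)^4 = 81/256; P(at least one) = 1 − 81/256 = 175/256.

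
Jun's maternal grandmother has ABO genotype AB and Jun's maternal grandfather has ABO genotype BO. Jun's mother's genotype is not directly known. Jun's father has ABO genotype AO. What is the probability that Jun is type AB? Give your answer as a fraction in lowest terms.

Jun's mother's ABO genotype from AB × BO: 1/4 AB, 1/4 AO, 1/4 BB, 1/4 BO.
Crossing each possibility with the father AO and summing P(type AB): 1/4·1/4 + 1/4·0 + 1/4·1/2 + 1/4·1/4 = 1/4.

1/4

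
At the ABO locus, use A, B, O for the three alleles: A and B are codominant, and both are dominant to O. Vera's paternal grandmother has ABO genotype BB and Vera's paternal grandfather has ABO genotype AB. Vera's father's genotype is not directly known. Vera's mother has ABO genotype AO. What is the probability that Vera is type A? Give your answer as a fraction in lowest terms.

Vera's father's ABO genotype from BB × AB: 1/2 AB, 1/2 BB.
Crossing each possibility with the mother AO and summing P(type A): 1/2·1/2 + 1/2·0 = 1/4.

1/4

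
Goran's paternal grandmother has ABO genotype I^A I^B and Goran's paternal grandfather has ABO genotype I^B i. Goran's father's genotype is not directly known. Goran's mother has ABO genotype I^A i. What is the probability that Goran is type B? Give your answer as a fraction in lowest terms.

1/4

Goran's father's ABO genotype from I^A I^B × I^B i: 1/4 I^A I^B, 1/4 I^A i, 1/4 I^B I^B, 1/4 I^B i.
Crossing each possibility with the mother I^A i and summing P(type B): 1/4·1/4 + 1/4·0 + 1/4·1/2 + 1/4·1/4 = 1/4.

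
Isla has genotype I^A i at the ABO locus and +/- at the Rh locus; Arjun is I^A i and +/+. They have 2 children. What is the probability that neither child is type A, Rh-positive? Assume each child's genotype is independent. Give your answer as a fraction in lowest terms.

1/16

ABO cross I^A i × I^A i → 1/4 O, 3/4 A.
Rh cross +/- × +/+ → 1 Rh+; so P(type A, Rh-positive) = 3/4 × 1 = 3/4 per child.
P(not type A, Rh-positive) = 1/4 for one child; (1/4)^2 = 1/16.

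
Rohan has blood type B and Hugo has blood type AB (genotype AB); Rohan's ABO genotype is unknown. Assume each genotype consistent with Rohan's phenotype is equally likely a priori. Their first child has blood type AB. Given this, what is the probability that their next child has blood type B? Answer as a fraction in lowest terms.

Possible genotypes: Rohan ∈ {BB, BO}; Hugo ∈ {AB}.
Weight each parental genotype pair by prior × P(type-AB child):
  BB × AB: posterior weight 2/3; P(next child type B) = 1/2.
  BO × AB: posterior weight 1/3; P(next child type B) = 1/2.
Weighted sum = 1/2.

1/2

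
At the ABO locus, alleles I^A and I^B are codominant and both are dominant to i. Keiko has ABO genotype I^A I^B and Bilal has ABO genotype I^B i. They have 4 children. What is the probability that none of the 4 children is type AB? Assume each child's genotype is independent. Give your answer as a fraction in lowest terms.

ABO cross I^A I^B × I^B i → 1/4 A, 1/2 B, 1/4 AB.
So P(type AB) = 1/4 per child.
P(not type AB) = 3/4 for one child; (3/4)^4 = 81/256.

81/256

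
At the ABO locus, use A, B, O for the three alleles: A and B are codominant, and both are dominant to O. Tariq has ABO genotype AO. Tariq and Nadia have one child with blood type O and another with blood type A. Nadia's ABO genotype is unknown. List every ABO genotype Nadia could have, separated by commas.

For each candidate genotype of Nadia, check whether crossing it with AO can produce every observed child phenotype.
  AA → possible child types {A} ✗
  AB → possible child types {A, B, AB} ✗
  AO → possible child types {O, A} ✓
  BB → possible child types {B, AB} ✗
  BO → possible child types {O, A, B, AB} ✓
  OO → possible child types {O, A} ✓

AO, BO, OO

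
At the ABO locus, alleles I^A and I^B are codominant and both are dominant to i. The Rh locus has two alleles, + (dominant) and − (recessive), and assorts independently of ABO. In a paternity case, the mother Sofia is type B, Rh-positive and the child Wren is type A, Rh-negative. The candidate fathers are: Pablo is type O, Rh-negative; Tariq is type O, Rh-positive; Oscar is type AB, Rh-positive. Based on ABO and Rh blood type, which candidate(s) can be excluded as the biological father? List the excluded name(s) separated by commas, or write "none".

Pablo, Tariq

A candidate is excluded only if no genotype consistent with his phenotype could produce a type A, Rh-negative child with a type B, Rh-positive mother.
Pablo (type O, Rh-): no genotype consistent with that phenotype can produce a type-A Rh- child with a type-B mother.
Tariq (type O, Rh+): no genotype consistent with that phenotype can produce a type-A Rh- child with a type-B mother.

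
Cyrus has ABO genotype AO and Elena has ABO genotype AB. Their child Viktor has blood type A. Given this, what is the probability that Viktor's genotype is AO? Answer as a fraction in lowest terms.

Cross AO × AB → 1/4 AA, 1/4 AB, 1/4 AO, 1/4 BO.
Type-A genotypes among offspring: AA (1/4), AO (1/4); total 1/2.
P(AO | type A) = (1/4) / (1/2) = 1/2.

1/2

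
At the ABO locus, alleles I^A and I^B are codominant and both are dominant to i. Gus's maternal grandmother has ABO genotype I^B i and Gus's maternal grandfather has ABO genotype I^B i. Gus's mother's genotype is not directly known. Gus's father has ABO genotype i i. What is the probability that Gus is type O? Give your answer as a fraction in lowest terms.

1/2

Gus's mother's ABO genotype from I^B i × I^B i: 1/4 I^B I^B, 1/2 I^B i, 1/4 i i.
Crossing each possibility with the father i i and summing P(type O): 1/4·0 + 1/2·1/2 + 1/4·1 = 1/2.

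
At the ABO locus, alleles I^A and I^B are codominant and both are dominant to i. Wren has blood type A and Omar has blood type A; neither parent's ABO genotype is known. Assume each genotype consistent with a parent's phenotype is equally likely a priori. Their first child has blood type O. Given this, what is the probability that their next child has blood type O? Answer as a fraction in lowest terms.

1/4

Possible genotypes: Wren ∈ {I^A I^A, I^A i}; Omar ∈ {I^A I^A, I^A i}.
Weight each parental genotype pair by prior × P(type-O child):
  I^A i × I^A i: posterior weight 1; P(next child type O) = 1/4.
Weighted sum = 1/4.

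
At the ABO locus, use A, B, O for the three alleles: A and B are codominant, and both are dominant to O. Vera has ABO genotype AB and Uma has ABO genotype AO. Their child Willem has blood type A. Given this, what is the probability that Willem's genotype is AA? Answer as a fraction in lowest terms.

1/2

Cross AB × AO → 1/4 AA, 1/4 AB, 1/4 AO, 1/4 BO.
Type-A genotypes among offspring: AA (1/4), AO (1/4); total 1/2.
P(AA | type A) = (1/4) / (1/2) = 1/2.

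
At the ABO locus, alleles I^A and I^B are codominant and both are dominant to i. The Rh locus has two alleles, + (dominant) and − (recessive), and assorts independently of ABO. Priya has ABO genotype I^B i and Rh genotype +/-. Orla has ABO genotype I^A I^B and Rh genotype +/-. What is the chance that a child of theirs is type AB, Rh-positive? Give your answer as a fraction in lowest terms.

ABO cross I^B i × I^A I^B → offspring phenotypes: 1/4 A, 1/2 B, 1/4 AB.
Rh cross +/- × +/- → 3/4 Rh+, 1/4 Rh-.
Independent loci: P(type AB, Rh-positive) = 1/4 × 3/4 = 3/16.

3/16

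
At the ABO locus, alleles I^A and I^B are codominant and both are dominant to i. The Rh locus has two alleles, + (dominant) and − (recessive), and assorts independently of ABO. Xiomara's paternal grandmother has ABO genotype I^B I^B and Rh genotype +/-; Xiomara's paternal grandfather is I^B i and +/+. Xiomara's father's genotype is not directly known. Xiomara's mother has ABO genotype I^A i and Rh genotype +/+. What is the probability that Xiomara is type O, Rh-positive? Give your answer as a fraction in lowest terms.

1/8

Xiomara's father's ABO genotype from I^B I^B × I^B i: 1/2 I^B I^B, 1/2 I^B i.
Crossing each possibility with the mother I^A i and summing P(type O): 1/2·0 + 1/2·1/4 = 1/8.
Similarly for Rh via the father's Rh distribution: P(Rh+) = 1.
Independent loci: 1/8 × 1 = 1/8.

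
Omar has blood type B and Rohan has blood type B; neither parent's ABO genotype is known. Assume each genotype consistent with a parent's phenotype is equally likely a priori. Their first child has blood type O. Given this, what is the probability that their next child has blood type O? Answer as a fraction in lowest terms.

1/4

Possible genotypes: Omar ∈ {I^B I^B, I^B i}; Rohan ∈ {I^B I^B, I^B i}.
Weight each parental genotype pair by prior × P(type-O child):
  I^B i × I^B i: posterior weight 1; P(next child type O) = 1/4.
Weighted sum = 1/4.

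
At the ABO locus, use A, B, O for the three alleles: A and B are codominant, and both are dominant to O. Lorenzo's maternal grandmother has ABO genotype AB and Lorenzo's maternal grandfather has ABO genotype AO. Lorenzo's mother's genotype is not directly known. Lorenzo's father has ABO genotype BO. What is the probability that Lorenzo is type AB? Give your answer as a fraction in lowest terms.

Lorenzo's mother's ABO genotype from AB × AO: 1/4 AA, 1/4 AB, 1/4 AO, 1/4 BO.
Crossing each possibility with the father BO and summing P(type AB): 1/4·1/2 + 1/4·1/4 + 1/4·1/4 + 1/4·0 = 1/4.

1/4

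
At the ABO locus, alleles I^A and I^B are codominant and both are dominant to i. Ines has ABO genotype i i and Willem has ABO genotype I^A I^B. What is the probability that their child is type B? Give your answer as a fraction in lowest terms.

1/2

ABO cross i i × I^A I^B → offspring phenotypes: 1/2 A, 1/2 B.
So P(type B) = 1/2.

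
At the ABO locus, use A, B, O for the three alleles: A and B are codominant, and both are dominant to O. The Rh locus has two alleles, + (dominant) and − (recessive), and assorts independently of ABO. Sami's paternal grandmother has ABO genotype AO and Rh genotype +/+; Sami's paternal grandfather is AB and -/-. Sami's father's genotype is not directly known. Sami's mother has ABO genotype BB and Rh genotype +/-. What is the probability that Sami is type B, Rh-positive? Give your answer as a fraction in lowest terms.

3/8

Sami's father's ABO genotype from AO × AB: 1/4 AA, 1/4 AB, 1/4 AO, 1/4 BO.
Crossing each possibility with the mother BB and summing P(type B): 1/4·0 + 1/4·1/2 + 1/4·1/2 + 1/4·1 = 1/2.
Similarly for Rh via the father's Rh distribution: P(Rh+) = 3/4.
Independent loci: 1/2 × 3/4 = 3/8.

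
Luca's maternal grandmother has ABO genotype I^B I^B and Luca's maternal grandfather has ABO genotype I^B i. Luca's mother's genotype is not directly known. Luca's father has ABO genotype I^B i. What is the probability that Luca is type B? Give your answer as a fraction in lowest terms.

Luca's mother's ABO genotype from I^B I^B × I^B i: 1/2 I^B I^B, 1/2 I^B i.
Crossing each possibility with the father I^B i and summing P(type B): 1/2·1 + 1/2·3/4 = 7/8.

7/8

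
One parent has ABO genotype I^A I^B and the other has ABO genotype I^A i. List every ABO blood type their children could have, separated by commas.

A, B, AB

Gametes from I^A I^B × I^A i give offspring ABO genotypes I^A I^A, I^A I^B, I^A i, I^B i, i.e. phenotypes A, B, AB.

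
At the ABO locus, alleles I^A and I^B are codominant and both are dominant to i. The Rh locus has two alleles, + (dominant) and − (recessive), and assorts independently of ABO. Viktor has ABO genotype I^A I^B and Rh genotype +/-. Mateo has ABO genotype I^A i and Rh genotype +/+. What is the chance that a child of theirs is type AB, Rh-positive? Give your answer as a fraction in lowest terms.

1/4

ABO cross I^A I^B × I^A i → offspring phenotypes: 1/2 A, 1/4 B, 1/4 AB.
Rh cross +/- × +/+ → 1 Rh+.
Independent loci: P(type AB, Rh-positive) = 1/4 × 1 = 1/4.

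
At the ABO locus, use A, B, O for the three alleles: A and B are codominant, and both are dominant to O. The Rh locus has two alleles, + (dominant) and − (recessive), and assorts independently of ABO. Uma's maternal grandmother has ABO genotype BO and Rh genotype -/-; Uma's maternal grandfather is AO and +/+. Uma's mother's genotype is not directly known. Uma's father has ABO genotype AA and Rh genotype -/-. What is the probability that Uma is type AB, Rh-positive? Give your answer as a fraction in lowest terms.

Uma's mother's ABO genotype from BO × AO: 1/4 AB, 1/4 AO, 1/4 BO, 1/4 OO.
Crossing each possibility with the father AA and summing P(type AB): 1/4·1/2 + 1/4·0 + 1/4·1/2 + 1/4·0 = 1/4.
Similarly for Rh via the mother's Rh distribution: P(Rh+) = 1/2.
Independent loci: 1/4 × 1/2 = 1/8.

1/8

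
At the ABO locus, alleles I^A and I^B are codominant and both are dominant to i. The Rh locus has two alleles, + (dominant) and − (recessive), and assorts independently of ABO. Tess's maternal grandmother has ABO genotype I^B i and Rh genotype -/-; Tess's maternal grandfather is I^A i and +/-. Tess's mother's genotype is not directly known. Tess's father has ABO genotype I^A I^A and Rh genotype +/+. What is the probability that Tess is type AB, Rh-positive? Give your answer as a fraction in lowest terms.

Tess's mother's ABO genotype from I^B i × I^A i: 1/4 I^A I^B, 1/4 I^A i, 1/4 I^B i, 1/4 i i.
Crossing each possibility with the father I^A I^A and summing P(type AB): 1/4·1/2 + 1/4·0 + 1/4·1/2 + 1/4·0 = 1/4.
Similarly for Rh via the mother's Rh distribution: P(Rh+) = 1.
Independent loci: 1/4 × 1 = 1/4.

1/4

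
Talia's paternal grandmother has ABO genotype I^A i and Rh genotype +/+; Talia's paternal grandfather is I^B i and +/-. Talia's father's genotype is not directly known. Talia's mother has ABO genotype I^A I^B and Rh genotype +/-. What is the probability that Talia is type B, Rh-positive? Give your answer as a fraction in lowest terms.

Talia's father's ABO genotype from I^A i × I^B i: 1/4 I^A I^B, 1/4 I^A i, 1/4 I^B i, 1/4 i i.
Crossing each possibility with the mother I^A I^B and summing P(type B): 1/4·1/4 + 1/4·1/4 + 1/4·1/2 + 1/4·1/2 = 3/8.
Similarly for Rh via the father's Rh distribution: P(Rh+) = 7/8.
Independent loci: 3/8 × 7/8 = 21/64.

21/64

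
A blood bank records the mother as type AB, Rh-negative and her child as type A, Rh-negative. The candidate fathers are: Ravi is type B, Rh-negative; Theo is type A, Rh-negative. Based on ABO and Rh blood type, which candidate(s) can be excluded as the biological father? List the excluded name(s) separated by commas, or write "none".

A candidate is excluded only if no genotype consistent with his phenotype could produce a type A, Rh-negative child with a type AB, Rh-negative mother.
Every candidate has at least one consistent genotype combination, so none can be excluded.

none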